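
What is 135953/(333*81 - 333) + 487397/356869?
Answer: 61501667237/9506990160 ≈ 6.4691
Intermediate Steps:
135953/(333*81 - 333) + 487397/356869 = 135953/(26973 - 333) + 487397*(1/356869) = 135953/26640 + 487397/356869 = 61501667237/9506990160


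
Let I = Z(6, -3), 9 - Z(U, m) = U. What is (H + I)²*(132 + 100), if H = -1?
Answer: 928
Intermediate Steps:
Z(U, m) = 9 - U
I = 3 (I = 9 - 1*6 = 9 - 6 = 3)
(H + I)²*(132 + 100) = (-1 + 3)²*(132 + 100) = 2²*232 = 4*232 = 928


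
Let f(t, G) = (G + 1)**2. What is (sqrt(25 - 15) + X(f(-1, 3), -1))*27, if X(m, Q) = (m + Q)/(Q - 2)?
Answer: -135 + 27*sqrt(10) ≈ -49.619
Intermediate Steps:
f(t, G) = (1 + G)**2
X(m, Q) = (Q + m)/(-2 + Q)
(sqrt(25 - 15) + X(f(-1, 3), -1))*27 = (sqrt(25 - 15) + (-1 + (1 + 3)**2)/(-2 - 1))*27 = (sqrt(10) + (-1 + 4**2)/(-3))*27 = (sqrt(10) - (-1 + 16)/3)*27 = (sqrt(10) - 1/3*15)*27 = (sqrt(10) - 5)*27 = (-5 + sqrt(10))*27 = -135 + 27*sqrt(10)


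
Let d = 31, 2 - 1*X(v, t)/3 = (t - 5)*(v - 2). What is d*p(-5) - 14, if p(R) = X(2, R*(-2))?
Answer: 172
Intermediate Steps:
X(v, t) = 6 - 3*(-5 + t)*(-2 + v) (X(v, t) = 6 - 3*(t - 5)*(v - 2) = 6 - 3*(-5 + t)*(-2 + v))
p(R) = 6 (p(R) = -24 + 6*(R*(-2)) + 15*2 - 3*R*(-2)*2 = -24 + 6*(-2*R) + 30 - 3*(-2*R)*2 = -24 - 12*R + 30 + 12*R = 6)
d*p(-5) - 14 = 31*6 - 14 = 186 - 14 = 172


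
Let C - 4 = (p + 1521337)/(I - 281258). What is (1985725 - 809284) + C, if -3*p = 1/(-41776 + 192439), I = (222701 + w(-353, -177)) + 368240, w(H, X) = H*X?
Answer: 49473811771825628/42053508549 ≈ 1.1764e+6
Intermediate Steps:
I = 653422 (I = (222701 - 353*(-177)) + 368240 = (222701 + 62481) + 368240 = 285182 + 368240 = 653422)
p = -1/451989 (p = -1/(3*(-41776 + 192439)) = -⅓/150663 = -⅓*1/150663 = -1/451989 ≈ -2.2124e-6)
C = 340120931519/42053508549 (C = 4 + (-1/451989 + 1521337)/(653422 - 281258) = 4 + (687627589292/451989)/372164 = 4 + (687627589292/451989)*(1/372164) = 4 + 171906897323/42053508549 = 340120931519/42053508549 ≈ 8.0878)
(1985725 - 809284) + C = (1985725 - 809284) + 340120931519/42053508549 = 1176441 + 340120931519/42053508549 = 49473811771825628/42053508549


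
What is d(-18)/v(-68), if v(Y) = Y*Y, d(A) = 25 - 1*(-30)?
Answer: 55/4624 ≈ 0.011894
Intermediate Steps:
d(A) = 55 (d(A) = 25 + 30 = 55)
v(Y) = Y²
d(-18)/v(-68) = 55/((-68)²) = 55/4624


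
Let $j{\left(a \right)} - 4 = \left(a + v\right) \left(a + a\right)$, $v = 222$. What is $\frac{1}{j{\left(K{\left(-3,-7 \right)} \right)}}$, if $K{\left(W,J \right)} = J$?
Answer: $- \frac{1}{3006} \approx -0.00033267$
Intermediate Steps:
$j{\left(a \right)} = 4 + 2 a \left(222 + a\right)$ ($j{\left(a \right)} = 4 + \left(a + 222\right) \left(a + a\right) = 4 + \left(222 + a\right) 2 a = 4 + 2 a \left(222 + a\right)$)
$\frac{1}{j{\left(K{\left(-3,-7 \right)} \right)}} = \frac{1}{4 + 2 \left(-7\right)^{2} + 444 \left(-7\right)} = \frac{1}{4 + 2 \cdot 49 - 3108} = \frac{1}{4 + 98 - 3108} = \frac{1}{-3006} = - \frac{1}{3006}$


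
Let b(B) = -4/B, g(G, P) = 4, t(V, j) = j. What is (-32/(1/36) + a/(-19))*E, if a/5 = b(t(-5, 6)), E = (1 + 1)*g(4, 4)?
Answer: -525232/57 ≈ -9214.6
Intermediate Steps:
E = 8 (E = (1 + 1)*4 = 2*4 = 8)
a = -10/3 (a = 5*(-4/6) = 5*(-4*⅙) = 5*(-⅔) = -10/3 ≈ -3.3333)
(-32/(1/36) + a/(-19))*E = (-32/(1/36) - 10/3/(-19))*8 = (-32/1/36 - 10/3*(-1/19))*8 = (-32*36 + 10/57)*8 = (-1152 + 10/57)*8 = -65654/57*8 = -525232/57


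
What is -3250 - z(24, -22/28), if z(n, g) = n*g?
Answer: -22618/7 ≈ -3231.1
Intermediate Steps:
z(n, g) = g*n
-3250 - z(24, -22/28) = -3250 - (-22/28)*24 = -3250 - (-22*1/28)*24 = -3250 - (-11)*24/14 = -3250 - 1*(-132/7) = -3250 + 132/7 = -22618/7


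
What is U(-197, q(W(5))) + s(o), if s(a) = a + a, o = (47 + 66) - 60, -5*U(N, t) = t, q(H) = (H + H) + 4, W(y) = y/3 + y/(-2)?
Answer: 1583/15 ≈ 105.53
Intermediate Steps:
W(y) = -y/6 (W(y) = y*(1/3) + y*(-1/2) = y/3 - y/2 = -y/6)
q(H) = 4 + 2*H (q(H) = 2*H + 4 = 4 + 2*H)
U(N, t) = -t/5
o = 53 (o = 113 - 60 = 53)
s(a) = 2*a
U(-197, q(W(5))) + s(o) = -(4 + 2*(-1/6*5))/5 + 2*53 = -(4 + 2*(-5/6))/5 + 106 = -(4 - 5/3)/5 + 106 = -1/5*7/3 + 106 = -7/15 + 106 = 1583/15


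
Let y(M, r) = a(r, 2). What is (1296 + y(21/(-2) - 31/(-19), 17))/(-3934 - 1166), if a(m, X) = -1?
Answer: -259/1020 ≈ -0.25392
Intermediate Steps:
y(M, r) = -1
(1296 + y(21/(-2) - 31/(-19), 17))/(-3934 - 1166) = (1296 - 1)/(-3934 - 1166) = 1295/(-5100) = 1295*(-1/5100) = -259/1020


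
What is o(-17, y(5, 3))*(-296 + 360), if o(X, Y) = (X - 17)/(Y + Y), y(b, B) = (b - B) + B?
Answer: -1088/5 ≈ -217.60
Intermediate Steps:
y(b, B) = b
o(X, Y) = (-17 + X)/(2*Y) (o(X, Y) = (-17 + X)/((2*Y)) = (-17 + X)*(1/(2*Y)) = (-17 + X)/(2*Y))
o(-17, y(5, 3))*(-296 + 360) = ((½)*(-17 - 17)/5)*(-296 + 360) = ((½)*(⅕)*(-34))*64 = -17/5*64 = -1088/5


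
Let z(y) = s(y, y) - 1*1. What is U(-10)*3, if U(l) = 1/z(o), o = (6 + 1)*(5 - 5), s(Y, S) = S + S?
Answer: -3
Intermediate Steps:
s(Y, S) = 2*S
o = 0 (o = 7*0 = 0)
z(y) = -1 + 2*y (z(y) = 2*y - 1*1 = 2*y - 1 = -1 + 2*y)
U(l) = -1 (U(l) = 1/(-1 + 2*0) = 1/(-1 + 0) = 1/(-1) = -1)
U(-10)*3 = -1*3 = -3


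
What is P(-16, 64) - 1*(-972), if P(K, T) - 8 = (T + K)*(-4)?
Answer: 788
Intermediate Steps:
P(K, T) = 8 - 4*K - 4*T (P(K, T) = 8 + (T + K)*(-4) = 8 + (K + T)*(-4) = 8 + (-4*K - 4*T) = 8 - 4*K - 4*T)
P(-16, 64) - 1*(-972) = (8 - 4*(-16) - 4*64) - 1*(-972) = (8 + 64 - 256) + 972 = -184 + 972 = 788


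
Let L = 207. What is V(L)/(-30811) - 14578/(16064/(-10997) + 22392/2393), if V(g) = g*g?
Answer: -5914495459467923/3201319468996 ≈ -1847.5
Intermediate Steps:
V(g) = g²
V(L)/(-30811) - 14578/(16064/(-10997) + 22392/2393) = 207²/(-30811) - 14578/(16064/(-10997) + 22392/2393) = 42849*(-1/30811) - 14578/(16064*(-1/10997) + 22392*(1/2393)) = -42849/30811 - 14578/(-16064/10997 + 22392/2393) = -42849/30811 - 14578/207803672/26315821 = -42849/30811 - 14578*26315821/207803672 = -42849/30811 - 191816019269/103901836 = -5914495459467923/3201319468996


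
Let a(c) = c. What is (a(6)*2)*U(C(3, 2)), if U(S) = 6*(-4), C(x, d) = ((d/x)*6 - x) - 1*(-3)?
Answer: -288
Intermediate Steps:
C(x, d) = 3 - x + 6*d/x (C(x, d) = (6*d/x - x) + 3 = (-x + 6*d/x) + 3 = 3 - x + 6*d/x)
U(S) = -24
(a(6)*2)*U(C(3, 2)) = (6*2)*(-24) = 12*(-24) = -288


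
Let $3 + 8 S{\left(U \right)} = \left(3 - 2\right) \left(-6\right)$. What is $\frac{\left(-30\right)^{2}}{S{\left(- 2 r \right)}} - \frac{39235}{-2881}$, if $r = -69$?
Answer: $- \frac{2265565}{2881} \approx -786.38$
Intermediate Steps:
$S{\left(U \right)} = - \frac{9}{8}$ ($S{\left(U \right)} = - \frac{3}{8} + \frac{\left(3 - 2\right) \left(-6\right)}{8} = - \frac{3}{8} + \frac{1 \left(-6\right)}{8} = - \frac{3}{8} + \frac{1}{8} \left(-6\right) = - \frac{3}{8} - \frac{3}{4} = - \frac{9}{8}$)
$\frac{\left(-30\right)^{2}}{S{\left(- 2 r \right)}} - \frac{39235}{-2881} = \frac{\left(-30\right)^{2}}{- \frac{9}{8}} - \frac{39235}{-2881} = 900 \left(- \frac{8}{9}\right) - - \frac{39235}{2881} = -800 + \frac{39235}{2881} = - \frac{2265565}{2881}$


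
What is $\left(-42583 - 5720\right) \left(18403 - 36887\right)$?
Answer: $892832652$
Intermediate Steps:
$\left(-42583 - 5720\right) \left(18403 - 36887\right) = \left(-48303\right) \left(-18484\right) = 892832652$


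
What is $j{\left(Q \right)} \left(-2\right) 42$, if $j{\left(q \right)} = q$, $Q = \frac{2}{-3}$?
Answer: $56$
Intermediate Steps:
$Q = - \frac{2}{3}$ ($Q = 2 \left(- \frac{1}{3}\right) = - \frac{2}{3} \approx -0.66667$)
$j{\left(Q \right)} \left(-2\right) 42 = \left(- \frac{2}{3}\right) \left(-2\right) 42 = \frac{4}{3} \cdot 42 = 56$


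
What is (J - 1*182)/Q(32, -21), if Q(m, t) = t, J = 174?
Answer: 8/21 ≈ 0.38095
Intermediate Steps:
(J - 1*182)/Q(32, -21) = (174 - 1*182)/(-21) = (174 - 182)*(-1/21) = -8*(-1/21) = 8/21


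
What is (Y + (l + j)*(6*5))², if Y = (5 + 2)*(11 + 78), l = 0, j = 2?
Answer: 466489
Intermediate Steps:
Y = 623 (Y = 7*89 = 623)
(Y + (l + j)*(6*5))² = (623 + (0 + 2)*(6*5))² = (623 + 2*30)² = (623 + 60)² = 683² = 466489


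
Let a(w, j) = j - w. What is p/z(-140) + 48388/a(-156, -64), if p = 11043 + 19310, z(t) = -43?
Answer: -177948/989 ≈ -179.93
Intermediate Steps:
p = 30353
p/z(-140) + 48388/a(-156, -64) = 30353/(-43) + 48388/(-64 - 1*(-156)) = 30353*(-1/43) + 48388/(-64 + 156) = -30353/43 + 48388/92 = -30353/43 + 48388*(1/92) = -30353/43 + 12097/23 = -177948/989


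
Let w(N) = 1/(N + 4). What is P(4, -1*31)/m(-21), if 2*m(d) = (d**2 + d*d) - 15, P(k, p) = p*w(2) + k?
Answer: -7/2601 ≈ -0.0026913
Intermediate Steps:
w(N) = 1/(4 + N)
P(k, p) = k + p/6 (P(k, p) = p/(4 + 2) + k = p/6 + k = k + p/6)
m(d) = -15/2 + d**2 (m(d) = ((d**2 + d*d) - 15)/2 = ((d**2 + d**2) - 15)/2 = (2*d**2 - 15)/2 = (-15 + 2*d**2)/2 = -15/2 + d**2)
P(4, -1*31)/m(-21) = (4 + (-1*31)/6)/(-15/2 + (-21)**2) = (4 + (1/6)*(-31))/(-15/2 + 441) = (4 - 31/6)/(867/2) = -7/6*2/867 = -7/2601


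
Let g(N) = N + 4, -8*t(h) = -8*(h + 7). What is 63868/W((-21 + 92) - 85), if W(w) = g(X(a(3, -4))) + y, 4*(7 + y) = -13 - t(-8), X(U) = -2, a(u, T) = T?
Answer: -15967/2 ≈ -7983.5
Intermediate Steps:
t(h) = 7 + h (t(h) = -(-1)*(h + 7) = -(-1)*(7 + h) = -(-56 - 8*h)/8 = 7 + h)
y = -10 (y = -7 + (-13 - (7 - 8))/4 = -7 + (-13 - 1*(-1))/4 = -7 + (-13 + 1)/4 = -7 + (¼)*(-12) = -7 - 3 = -10)
g(N) = 4 + N
W(w) = -8 (W(w) = (4 - 2) - 10 = 2 - 10 = -8)
63868/W((-21 + 92) - 85) = 63868/(-8) = 63868*(-⅛) = -15967/2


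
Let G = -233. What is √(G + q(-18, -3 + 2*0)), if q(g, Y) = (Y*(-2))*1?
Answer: I*√227 ≈ 15.067*I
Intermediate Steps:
q(g, Y) = -2*Y (q(g, Y) = -2*Y*1 = -2*Y)
√(G + q(-18, -3 + 2*0)) = √(-233 - 2*(-3 + 2*0)) = √(-233 - 2*(-3 + 0)) = √(-233 - 2*(-3)) = √(-233 + 6) = √(-227) = I*√227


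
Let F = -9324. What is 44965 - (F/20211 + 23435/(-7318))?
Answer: 2217016548129/49301366 ≈ 44969.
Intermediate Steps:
44965 - (F/20211 + 23435/(-7318)) = 44965 - (-9324/20211 + 23435/(-7318)) = 44965 - (-9324*1/20211 + 23435*(-1/7318)) = 44965 - (-3108/6737 - 23435/7318) = 44965 - 1*(-180625939/49301366) = 44965 + 180625939/49301366 = 2217016548129/49301366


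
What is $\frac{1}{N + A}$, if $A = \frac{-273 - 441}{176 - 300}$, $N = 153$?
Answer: $\frac{62}{9843} \approx 0.0062989$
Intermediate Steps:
$A = \frac{357}{62}$ ($A = - \frac{714}{-124} = \left(-714\right) \left(- \frac{1}{124}\right) = \frac{357}{62} \approx 5.7581$)
$\frac{1}{N + A} = \frac{1}{153 + \frac{357}{62}} = \frac{1}{\frac{9843}{62}} = \frac{62}{9843}$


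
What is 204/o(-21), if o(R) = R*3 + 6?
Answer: -68/19 ≈ -3.5789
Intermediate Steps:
o(R) = 6 + 3*R (o(R) = 3*R + 6 = 6 + 3*R)
204/o(-21) = 204/(6 + 3*(-21)) = 204/(6 - 63) = 204/(-57) = 204*(-1/57) = -68/19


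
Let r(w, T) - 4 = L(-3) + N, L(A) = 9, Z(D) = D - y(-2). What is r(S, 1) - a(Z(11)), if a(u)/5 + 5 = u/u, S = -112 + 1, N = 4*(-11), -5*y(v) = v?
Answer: -11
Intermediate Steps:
y(v) = -v/5
Z(D) = -⅖ + D (Z(D) = D - (-1)*(-2)/5 = D - 1*⅖ = D - ⅖ = -⅖ + D)
N = -44
S = -111
a(u) = -20 (a(u) = -25 + 5*(u/u) = -25 + 5*1 = -25 + 5 = -20)
r(w, T) = -31 (r(w, T) = 4 + (9 - 44) = 4 - 35 = -31)
r(S, 1) - a(Z(11)) = -31 - 1*(-20) = -31 + 20 = -11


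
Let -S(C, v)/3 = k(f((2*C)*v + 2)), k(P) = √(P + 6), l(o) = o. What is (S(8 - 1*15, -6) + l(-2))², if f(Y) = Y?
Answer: 832 + 24*√23 ≈ 947.10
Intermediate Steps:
k(P) = √(6 + P)
S(C, v) = -3*√(8 + 2*C*v) (S(C, v) = -3*√(6 + ((2*C)*v + 2)) = -3*√(6 + (2*C*v + 2)) = -3*√(6 + (2 + 2*C*v)) = -3*√(8 + 2*C*v))
(S(8 - 1*15, -6) + l(-2))² = (-3*√(8 + 2*(8 - 1*15)*(-6)) - 2)² = (-3*√(8 + 2*(8 - 15)*(-6)) - 2)² = (-3*√(8 + 2*(-7)*(-6)) - 2)² = (-3*√(8 + 84) - 2)² = (-6*√23 - 2)² = (-2 - 6*√23)²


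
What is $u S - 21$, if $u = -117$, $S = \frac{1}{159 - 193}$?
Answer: $- \frac{597}{34} \approx -17.559$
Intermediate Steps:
$S = - \frac{1}{34}$ ($S = \frac{1}{-34} = - \frac{1}{34} \approx -0.029412$)
$u S - 21 = \left(-117\right) \left(- \frac{1}{34}\right) - 21 = \frac{117}{34} - 21 = - \frac{597}{34}$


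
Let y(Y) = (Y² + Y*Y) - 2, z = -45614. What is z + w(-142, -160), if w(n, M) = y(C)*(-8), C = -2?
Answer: -45662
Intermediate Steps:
y(Y) = -2 + 2*Y² (y(Y) = (Y² + Y²) - 2 = 2*Y² - 2 = -2 + 2*Y²)
w(n, M) = -48 (w(n, M) = (-2 + 2*(-2)²)*(-8) = (-2 + 2*4)*(-8) = (-2 + 8)*(-8) = 6*(-8) = -48)
z + w(-142, -160) = -45614 - 48 = -45662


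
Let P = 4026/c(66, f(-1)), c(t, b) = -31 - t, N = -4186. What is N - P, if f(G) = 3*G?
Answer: -402016/97 ≈ -4144.5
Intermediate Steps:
P = -4026/97 (P = 4026/(-31 - 1*66) = 4026/(-31 - 66) = 4026/(-97) = 4026*(-1/97) = -4026/97 ≈ -41.505)
N - P = -4186 - 1*(-4026/97) = -4186 + 4026/97 = -402016/97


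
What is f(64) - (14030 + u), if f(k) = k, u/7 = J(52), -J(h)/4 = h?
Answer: -12510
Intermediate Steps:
J(h) = -4*h
u = -1456 (u = 7*(-4*52) = 7*(-208) = -1456)
f(64) - (14030 + u) = 64 - (14030 - 1456) = 64 - 1*12574 = 64 - 12574 = -12510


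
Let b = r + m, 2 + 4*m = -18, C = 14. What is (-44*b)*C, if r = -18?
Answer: 14168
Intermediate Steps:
m = -5 (m = -½ + (¼)*(-18) = -½ - 9/2 = -5)
b = -23 (b = -18 - 5 = -23)
(-44*b)*C = -44*(-23)*14 = 1012*14 = 14168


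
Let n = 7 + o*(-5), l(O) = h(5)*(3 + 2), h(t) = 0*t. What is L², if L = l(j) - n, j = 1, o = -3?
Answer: 484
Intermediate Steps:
h(t) = 0
l(O) = 0 (l(O) = 0*(3 + 2) = 0*5 = 0)
n = 22 (n = 7 - 3*(-5) = 7 + 15 = 22)
L = -22 (L = 0 - 1*22 = 0 - 22 = -22)
L² = (-22)² = 484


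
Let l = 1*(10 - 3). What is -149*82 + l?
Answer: -12211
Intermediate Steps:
l = 7 (l = 1*7 = 7)
-149*82 + l = -149*82 + 7 = -12218 + 7 = -12211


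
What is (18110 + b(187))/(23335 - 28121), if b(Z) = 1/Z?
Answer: -3386571/894982 ≈ -3.7840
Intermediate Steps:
(18110 + b(187))/(23335 - 28121) = (18110 + 1/187)/(23335 - 28121) = (18110 + 1/187)/(-4786) = (3386571/187)*(-1/4786) = -3386571/894982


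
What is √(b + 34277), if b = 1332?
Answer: √35609 ≈ 188.70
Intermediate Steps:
√(b + 34277) = √(1332 + 34277) = √35609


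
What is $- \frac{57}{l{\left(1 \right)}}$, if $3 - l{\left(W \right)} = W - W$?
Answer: $-19$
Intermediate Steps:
$l{\left(W \right)} = 3$ ($l{\left(W \right)} = 3 - \left(W - W\right) = 3 - 0 = 3 + 0 = 3$)
$- \frac{57}{l{\left(1 \right)}} = - \frac{57}{3} = \left(-57\right) \frac{1}{3} = -19$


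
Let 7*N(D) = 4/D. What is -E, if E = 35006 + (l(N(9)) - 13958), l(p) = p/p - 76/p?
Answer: -19852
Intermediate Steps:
N(D) = 4/(7*D) (N(D) = (4/D)/7 = 4/(7*D))
l(p) = 1 - 76/p
E = 19852 (E = 35006 + ((-76 + (4/7)/9)/(((4/7)/9)) - 13958) = 35006 + ((-76 + (4/7)*(⅑))/(((4/7)*(⅑))) - 13958) = 35006 + ((-76 + 4/63)/(4/63) - 13958) = 35006 + ((63/4)*(-4784/63) - 13958) = 35006 + (-1196 - 13958) = 35006 - 15154 = 19852)
-E = -1*19852 = -19852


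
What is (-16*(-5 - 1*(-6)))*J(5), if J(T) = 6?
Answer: -96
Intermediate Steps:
(-16*(-5 - 1*(-6)))*J(5) = -16*(-5 - 1*(-6))*6 = -16*(-5 + 6)*6 = -16*1*6 = -16*6 = -96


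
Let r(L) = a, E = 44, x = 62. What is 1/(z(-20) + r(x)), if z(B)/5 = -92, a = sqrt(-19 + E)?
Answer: -1/455 ≈ -0.0021978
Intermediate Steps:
a = 5 (a = sqrt(-19 + 44) = sqrt(25) = 5)
z(B) = -460 (z(B) = 5*(-92) = -460)
r(L) = 5
1/(z(-20) + r(x)) = 1/(-460 + 5) = 1/(-455) = -1/455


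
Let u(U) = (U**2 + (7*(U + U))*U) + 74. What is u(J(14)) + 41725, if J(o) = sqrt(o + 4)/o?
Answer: 4096437/98 ≈ 41800.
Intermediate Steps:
J(o) = sqrt(4 + o)/o
u(U) = 74 + 15*U**2 (u(U) = (U**2 + (7*(2*U))*U) + 74 = (U**2 + (14*U)*U) + 74 = (U**2 + 14*U**2) + 74 = 15*U**2 + 74 = 74 + 15*U**2)
u(J(14)) + 41725 = (74 + 15*(sqrt(4 + 14)/14)**2) + 41725 = (74 + 15*(sqrt(18)/14)**2) + 41725 = (74 + 15*((3*sqrt(2))/14)**2) + 41725 = (74 + 15*(3*sqrt(2)/14)**2) + 41725 = (74 + 15*(9/98)) + 41725 = (74 + 135/98) + 41725 = 7387/98 + 41725 = 4096437/98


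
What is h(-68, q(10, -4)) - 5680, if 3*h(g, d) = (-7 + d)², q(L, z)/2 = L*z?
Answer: -3157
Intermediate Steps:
q(L, z) = 2*L*z (q(L, z) = 2*(L*z) = 2*L*z)
h(g, d) = (-7 + d)²/3
h(-68, q(10, -4)) - 5680 = (-7 + 2*10*(-4))²/3 - 5680 = (-7 - 80)²/3 - 5680 = (⅓)*(-87)² - 5680 = (⅓)*7569 - 5680 = 2523 - 5680 = -3157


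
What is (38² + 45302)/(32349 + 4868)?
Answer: 46746/37217 ≈ 1.2560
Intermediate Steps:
(38² + 45302)/(32349 + 4868) = (1444 + 45302)/37217 = 46746*(1/37217) = 46746/37217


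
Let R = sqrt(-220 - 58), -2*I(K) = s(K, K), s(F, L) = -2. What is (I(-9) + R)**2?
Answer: (1 + I*sqrt(278))**2 ≈ -277.0 + 33.347*I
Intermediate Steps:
I(K) = 1 (I(K) = -1/2*(-2) = 1)
R = I*sqrt(278) (R = sqrt(-278) = I*sqrt(278) ≈ 16.673*I)
(I(-9) + R)**2 = (1 + I*sqrt(278))**2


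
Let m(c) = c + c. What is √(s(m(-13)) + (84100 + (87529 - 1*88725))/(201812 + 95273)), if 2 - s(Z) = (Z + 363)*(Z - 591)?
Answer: √18351910147026315/297085 ≈ 455.99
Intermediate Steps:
m(c) = 2*c
s(Z) = 2 - (-591 + Z)*(363 + Z) (s(Z) = 2 - (Z + 363)*(Z - 591) = 2 - (363 + Z)*(-591 + Z) = 2 - (-591 + Z)*(363 + Z))
√(s(m(-13)) + (84100 + (87529 - 1*88725))/(201812 + 95273)) = √((214535 - (2*(-13))² + 228*(2*(-13))) + (84100 + (87529 - 1*88725))/(201812 + 95273)) = √((214535 - 1*(-26)² + 228*(-26)) + (84100 + (87529 - 88725))/297085) = √((214535 - 1*676 - 5928) + (84100 - 1196)*(1/297085)) = √((214535 - 676 - 5928) + 82904*(1/297085)) = √(207931 + 82904/297085) = √(61773264039/297085) = √18351910147026315/297085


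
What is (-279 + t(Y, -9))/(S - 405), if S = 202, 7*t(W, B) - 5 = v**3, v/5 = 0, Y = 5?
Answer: 1948/1421 ≈ 1.3709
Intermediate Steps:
v = 0 (v = 5*0 = 0)
t(W, B) = 5/7 (t(W, B) = 5/7 + (1/7)*0**3 = 5/7 + (1/7)*0 = 5/7 + 0 = 5/7)
(-279 + t(Y, -9))/(S - 405) = (-279 + 5/7)/(202 - 405) = -1948/7/(-203) = -1948/7*(-1/203) = 1948/1421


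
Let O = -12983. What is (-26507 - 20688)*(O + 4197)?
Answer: 414655270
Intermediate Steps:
(-26507 - 20688)*(O + 4197) = (-26507 - 20688)*(-12983 + 4197) = -47195*(-8786) = 414655270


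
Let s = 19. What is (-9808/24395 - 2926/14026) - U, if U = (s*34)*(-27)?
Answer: 2983910125281/171082135 ≈ 17441.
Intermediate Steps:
U = -17442 (U = (19*34)*(-27) = 646*(-27) = -17442)
(-9808/24395 - 2926/14026) - U = (-9808/24395 - 2926/14026) - 1*(-17442) = (-9808*1/24395 - 2926*1/14026) + 17442 = (-9808/24395 - 1463/7013) + 17442 = -104473389/171082135 + 17442 = 2983910125281/171082135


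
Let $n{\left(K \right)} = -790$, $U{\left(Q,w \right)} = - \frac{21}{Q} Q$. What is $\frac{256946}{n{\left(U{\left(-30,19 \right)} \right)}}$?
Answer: $- \frac{128473}{395} \approx -325.25$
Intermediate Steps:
$U{\left(Q,w \right)} = -21$
$\frac{256946}{n{\left(U{\left(-30,19 \right)} \right)}} = \frac{256946}{-790} = 256946 \left(- \frac{1}{790}\right) = - \frac{128473}{395}$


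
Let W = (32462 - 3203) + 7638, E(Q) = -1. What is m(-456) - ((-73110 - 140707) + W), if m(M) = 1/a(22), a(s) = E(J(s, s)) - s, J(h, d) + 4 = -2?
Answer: 4069159/23 ≈ 1.7692e+5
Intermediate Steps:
J(h, d) = -6 (J(h, d) = -4 - 2 = -6)
a(s) = -1 - s
W = 36897 (W = 29259 + 7638 = 36897)
m(M) = -1/23 (m(M) = 1/(-1 - 1*22) = 1/(-1 - 22) = 1/(-23) = -1/23)
m(-456) - ((-73110 - 140707) + W) = -1/23 - ((-73110 - 140707) + 36897) = -1/23 - (-213817 + 36897) = -1/23 - 1*(-176920) = -1/23 + 176920 = 4069159/23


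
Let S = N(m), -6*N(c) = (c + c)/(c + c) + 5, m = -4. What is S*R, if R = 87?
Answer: -87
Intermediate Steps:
N(c) = -1 (N(c) = -((c + c)/(c + c) + 5)/6 = -((2*c)/((2*c)) + 5)/6 = -((2*c)*(1/(2*c)) + 5)/6 = -(1 + 5)/6 = -⅙*6 = -1)
S = -1
S*R = -1*87 = -87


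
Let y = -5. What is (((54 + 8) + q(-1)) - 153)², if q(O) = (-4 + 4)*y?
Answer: 8281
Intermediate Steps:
q(O) = 0 (q(O) = (-4 + 4)*(-5) = 0*(-5) = 0)
(((54 + 8) + q(-1)) - 153)² = (((54 + 8) + 0) - 153)² = ((62 + 0) - 153)² = (62 - 153)² = (-91)² = 8281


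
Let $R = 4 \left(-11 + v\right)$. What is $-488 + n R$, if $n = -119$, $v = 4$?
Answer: $2844$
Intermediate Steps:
$R = -28$ ($R = 4 \left(-11 + 4\right) = 4 \left(-7\right) = -28$)
$-488 + n R = -488 - -3332 = -488 + 3332 = 2844$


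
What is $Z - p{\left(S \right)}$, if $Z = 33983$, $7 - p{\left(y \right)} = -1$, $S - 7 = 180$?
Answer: $33975$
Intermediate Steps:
$S = 187$ ($S = 7 + 180 = 187$)
$p{\left(y \right)} = 8$ ($p{\left(y \right)} = 7 - -1 = 7 + 1 = 8$)
$Z - p{\left(S \right)} = 33983 - 8 = 33975$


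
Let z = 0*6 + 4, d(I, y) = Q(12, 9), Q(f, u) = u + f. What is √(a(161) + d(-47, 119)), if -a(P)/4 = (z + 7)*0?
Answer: √21 ≈ 4.5826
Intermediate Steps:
Q(f, u) = f + u
d(I, y) = 21 (d(I, y) = 12 + 9 = 21)
z = 4 (z = 0 + 4 = 4)
a(P) = 0 (a(P) = -4*(4 + 7)*0 = -44*0 = -4*0 = 0)
√(a(161) + d(-47, 119)) = √(0 + 21) = √21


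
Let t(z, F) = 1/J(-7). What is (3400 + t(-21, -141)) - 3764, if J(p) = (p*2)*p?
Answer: -35671/98 ≈ -363.99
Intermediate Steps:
J(p) = 2*p**2 (J(p) = (2*p)*p = 2*p**2)
t(z, F) = 1/98 (t(z, F) = 1/(2*(-7)**2) = 1/(2*49) = 1/98)
(3400 + t(-21, -141)) - 3764 = (3400 + 1/98) - 3764 = 333201/98 - 3764 = -35671/98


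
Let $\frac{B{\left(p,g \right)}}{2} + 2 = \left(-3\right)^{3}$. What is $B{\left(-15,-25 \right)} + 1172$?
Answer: $1114$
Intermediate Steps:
$B{\left(p,g \right)} = -58$ ($B{\left(p,g \right)} = -4 + 2 \left(-3\right)^{3} = -4 + 2 \left(-27\right) = -4 - 54 = -58$)
$B{\left(-15,-25 \right)} + 1172 = -58 + 1172 = 1114$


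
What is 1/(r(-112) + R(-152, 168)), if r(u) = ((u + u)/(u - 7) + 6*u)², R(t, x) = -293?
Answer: 289/129692987 ≈ 2.2283e-6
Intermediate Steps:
r(u) = (6*u + 2*u/(-7 + u))² (r(u) = ((2*u)/(-7 + u) + 6*u)² = (2*u/(-7 + u) + 6*u)² = (6*u + 2*u/(-7 + u))²)
1/(r(-112) + R(-152, 168)) = 1/(4*(-112)²*(-20 + 3*(-112))²/(-7 - 112)² - 293) = 1/(4*12544*(-20 - 336)²/(-119)² - 293) = 1/(4*12544*(-356)²*(1/14161) - 293) = 1/(4*12544*126736*(1/14161) - 293) = 1/(129777664/289 - 293) = 1/(129692987/289) = 289/129692987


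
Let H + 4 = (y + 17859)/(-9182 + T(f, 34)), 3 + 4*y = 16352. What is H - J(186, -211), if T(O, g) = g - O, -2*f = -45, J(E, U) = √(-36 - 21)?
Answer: -234513/36682 - I*√57 ≈ -6.3931 - 7.5498*I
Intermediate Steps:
y = 16349/4 (y = -¾ + (¼)*16352 = -¾ + 4088 = 16349/4 ≈ 4087.3)
J(E, U) = I*√57 (J(E, U) = √(-57) = I*√57)
f = 45/2 (f = -½*(-45) = 45/2 ≈ 22.500)
H = -234513/36682 (H = -4 + (16349/4 + 17859)/(-9182 + (34 - 1*45/2)) = -4 + 87785/(4*(-9182 + (34 - 45/2))) = -4 + 87785/(4*(-9182 + 23/2)) = -4 + 87785/(4*(-18341/2)) = -4 + (87785/4)*(-2/18341) = -4 - 87785/36682 = -234513/36682 ≈ -6.3931)
H - J(186, -211) = -234513/36682 - I*√57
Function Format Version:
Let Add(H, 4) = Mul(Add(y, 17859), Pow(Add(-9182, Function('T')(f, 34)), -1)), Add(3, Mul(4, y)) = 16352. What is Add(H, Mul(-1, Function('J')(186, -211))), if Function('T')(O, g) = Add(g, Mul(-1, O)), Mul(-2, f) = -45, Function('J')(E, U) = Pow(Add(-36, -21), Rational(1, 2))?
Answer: Add(Rational(-234513, 36682), Mul(-1, I, Pow(57, Rational(1, 2)))) ≈ Add(-6.3931, Mul(-7.5498, I))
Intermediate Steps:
y = Rational(16349, 4) (y = Add(Rational(-3, 4), Mul(Rational(1, 4), 16352)) = Add(Rational(-3, 4), 4088) = Rational(16349, 4) ≈ 4087.3)
Function('J')(E, U) = Mul(I, Pow(57, Rational(1, 2))) (Function('J')(E, U) = Pow(-57, Rational(1, 2)) = Mul(I, Pow(57, Rational(1, 2))))
f = Rational(45, 2) (f = Mul(Rational(-1, 2), -45) = Rational(45, 2) ≈ 22.500)
H = Rational(-234513, 36682) (H = Add(-4, Mul(Add(Rational(16349, 4), 17859), Pow(Add(-9182, Add(34, Mul(-1, Rational(45, 2)))), -1))) = Add(-4, Mul(Rational(87785, 4), Pow(Add(-9182, Add(34, Rational(-45, 2))), -1))) = Add(-4, Mul(Rational(87785, 4), Pow(Add(-9182, Rational(23, 2)), -1))) = Add(-4, Mul(Rational(87785, 4), Pow(Rational(-18341, 2), -1))) = Add(-4, Mul(Rational(87785, 4), Rational(-2, 18341))) = Add(-4, Rational(-87785, 36682)) = Rational(-234513, 36682) ≈ -6.3931)
Add(H, Mul(-1, Function('J')(186, -211))) = Add(Rational(-234513, 36682), Mul(-1, Mul(I, Pow(57, Rational(1, 2))))) = Add(Rational(-234513, 36682), Mul(-1, I, Pow(57, Rational(1, 2))))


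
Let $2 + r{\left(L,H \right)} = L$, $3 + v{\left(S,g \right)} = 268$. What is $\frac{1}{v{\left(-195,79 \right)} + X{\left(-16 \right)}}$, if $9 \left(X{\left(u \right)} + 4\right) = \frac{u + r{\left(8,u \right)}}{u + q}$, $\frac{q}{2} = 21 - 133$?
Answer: $\frac{216}{56377} \approx 0.0038313$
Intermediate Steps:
$q = -224$ ($q = 2 \left(21 - 133\right) = 2 \left(-112\right) = -224$)
$v{\left(S,g \right)} = 265$ ($v{\left(S,g \right)} = -3 + 268 = 265$)
$r{\left(L,H \right)} = -2 + L$
$X{\left(u \right)} = -4 + \frac{6 + u}{9 \left(-224 + u\right)}$ ($X{\left(u \right)} = -4 + \frac{\left(u + \left(-2 + 8\right)\right) \frac{1}{u - 224}}{9} = -4 + \frac{\left(u + 6\right) \frac{1}{-224 + u}}{9} = -4 + \frac{\left(6 + u\right) \frac{1}{-224 + u}}{9} = -4 + \frac{\frac{1}{-224 + u} \left(6 + u\right)}{9} = -4 + \frac{6 + u}{9 \left(-224 + u\right)}$)
$\frac{1}{v{\left(-195,79 \right)} + X{\left(-16 \right)}} = \frac{1}{265 + \frac{5 \left(1614 - -112\right)}{9 \left(-224 - 16\right)}} = \frac{1}{265 + \frac{5 \left(1614 + 112\right)}{9 \left(-240\right)}} = \frac{1}{265 + \frac{5}{9} \left(- \frac{1}{240}\right) 1726} = \frac{1}{265 - \frac{863}{216}} = \frac{1}{\frac{56377}{216}} = \frac{216}{56377}$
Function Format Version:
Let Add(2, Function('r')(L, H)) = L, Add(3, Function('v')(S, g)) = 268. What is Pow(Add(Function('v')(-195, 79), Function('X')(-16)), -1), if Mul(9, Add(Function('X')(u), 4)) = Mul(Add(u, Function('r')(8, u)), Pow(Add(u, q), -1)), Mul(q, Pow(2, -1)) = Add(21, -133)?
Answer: Rational(216, 56377) ≈ 0.0038313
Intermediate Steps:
q = -224 (q = Mul(2, Add(21, -133)) = Mul(2, -112) = -224)
Function('v')(S, g) = 265 (Function('v')(S, g) = Add(-3, 268) = 265)
Function('r')(L, H) = Add(-2, L)
Function('X')(u) = Add(-4, Mul(Rational(1, 9), Pow(Add(-224, u), -1), Add(6, u))) (Function('X')(u) = Add(-4, Mul(Rational(1, 9), Mul(Add(u, Add(-2, 8)), Pow(Add(u, -224), -1)))) = Add(-4, Mul(Rational(1, 9), Mul(Add(u, 6), Pow(Add(-224, u), -1)))) = Add(-4, Mul(Rational(1, 9), Mul(Add(6, u), Pow(Add(-224, u), -1)))) = Add(-4, Mul(Rational(1, 9), Mul(Pow(Add(-224, u), -1), Add(6, u)))) = Add(-4, Mul(Rational(1, 9), Pow(Add(-224, u), -1), Add(6, u))))
Pow(Add(Function('v')(-195, 79), Function('X')(-16)), -1) = Pow(Add(265, Mul(Rational(5, 9), Pow(Add(-224, -16), -1), Add(1614, Mul(-7, -16)))), -1) = Pow(Add(265, Mul(Rational(5, 9), Pow(-240, -1), Add(1614, 112))), -1) = Pow(Add(265, Mul(Rational(5, 9), Rational(-1, 240), 1726)), -1) = Pow(Add(265, Rational(-863, 216)), -1) = Pow(Rational(56377, 216), -1) = Rational(216, 56377)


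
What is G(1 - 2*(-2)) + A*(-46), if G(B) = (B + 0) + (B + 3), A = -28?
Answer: 1301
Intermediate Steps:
G(B) = 3 + 2*B (G(B) = B + (3 + B) = 3 + 2*B)
G(1 - 2*(-2)) + A*(-46) = (3 + 2*(1 - 2*(-2))) - 28*(-46) = (3 + 2*(1 + 4)) + 1288 = (3 + 2*5) + 1288 = (3 + 10) + 1288 = 13 + 1288 = 1301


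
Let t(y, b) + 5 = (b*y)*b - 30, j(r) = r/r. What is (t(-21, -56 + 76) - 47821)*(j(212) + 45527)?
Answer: -2561223168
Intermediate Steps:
j(r) = 1
t(y, b) = -35 + y*b² (t(y, b) = -5 + ((b*y)*b - 30) = -5 + (y*b² - 30) = -5 + (-30 + y*b²) = -35 + y*b²)
(t(-21, -56 + 76) - 47821)*(j(212) + 45527) = ((-35 - 21*(-56 + 76)²) - 47821)*(1 + 45527) = ((-35 - 21*20²) - 47821)*45528 = ((-35 - 21*400) - 47821)*45528 = ((-35 - 8400) - 47821)*45528 = (-8435 - 47821)*45528 = -56256*45528 = -2561223168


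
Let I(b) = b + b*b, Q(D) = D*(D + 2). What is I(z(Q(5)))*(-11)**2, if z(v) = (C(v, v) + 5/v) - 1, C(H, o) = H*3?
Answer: 64921824/49 ≈ 1.3249e+6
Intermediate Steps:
Q(D) = D*(2 + D)
C(H, o) = 3*H
z(v) = -1 + 3*v + 5/v (z(v) = (3*v + 5/v) - 1 = -1 + 3*v + 5/v)
I(b) = b + b**2
I(z(Q(5)))*(-11)**2 = ((-1 + 3*(5*(2 + 5)) + 5/((5*(2 + 5))))*(1 + (-1 + 3*(5*(2 + 5)) + 5/((5*(2 + 5))))))*(-11)**2 = ((-1 + 3*(5*7) + 5/((5*7)))*(1 + (-1 + 3*(5*7) + 5/((5*7)))))*121 = ((-1 + 3*35 + 5/35)*(1 + (-1 + 3*35 + 5/35)))*121 = ((-1 + 105 + 5*(1/35))*(1 + (-1 + 105 + 5*(1/35))))*121 = ((-1 + 105 + 1/7)*(1 + (-1 + 105 + 1/7)))*121 = (729*(1 + 729/7)/7)*121 = ((729/7)*(736/7))*121 = (536544/49)*121 = 64921824/49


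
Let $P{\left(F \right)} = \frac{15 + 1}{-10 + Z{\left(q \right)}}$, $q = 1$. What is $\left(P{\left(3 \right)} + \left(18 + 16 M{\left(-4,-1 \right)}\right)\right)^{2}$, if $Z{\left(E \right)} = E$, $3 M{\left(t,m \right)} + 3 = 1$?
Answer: $\frac{2500}{81} \approx 30.864$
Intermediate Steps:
$M{\left(t,m \right)} = - \frac{2}{3}$ ($M{\left(t,m \right)} = -1 + \frac{1}{3} \cdot 1 = -1 + \frac{1}{3} = - \frac{2}{3}$)
$P{\left(F \right)} = - \frac{16}{9}$ ($P{\left(F \right)} = \frac{15 + 1}{-10 + 1} = \frac{16}{-9} = 16 \left(- \frac{1}{9}\right) = - \frac{16}{9}$)
$\left(P{\left(3 \right)} + \left(18 + 16 M{\left(-4,-1 \right)}\right)\right)^{2} = \left(- \frac{16}{9} + \left(18 + 16 \left(- \frac{2}{3}\right)\right)\right)^{2} = \left(- \frac{16}{9} + \left(18 - \frac{32}{3}\right)\right)^{2} = \left(- \frac{16}{9} + \frac{22}{3}\right)^{2} = \left(\frac{50}{9}\right)^{2} = \frac{2500}{81}$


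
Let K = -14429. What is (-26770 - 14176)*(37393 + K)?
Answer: -940283944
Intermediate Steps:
(-26770 - 14176)*(37393 + K) = (-26770 - 14176)*(37393 - 14429) = -40946*22964 = -940283944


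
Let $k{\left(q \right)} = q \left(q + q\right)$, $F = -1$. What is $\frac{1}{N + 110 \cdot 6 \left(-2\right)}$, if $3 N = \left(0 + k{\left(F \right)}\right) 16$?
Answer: $- \frac{3}{3928} \approx -0.00076375$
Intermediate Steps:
$k{\left(q \right)} = 2 q^{2}$ ($k{\left(q \right)} = q 2 q = 2 q^{2}$)
$N = \frac{32}{3}$ ($N = \frac{\left(0 + 2 \left(-1\right)^{2}\right) 16}{3} = \frac{\left(0 + 2 \cdot 1\right) 16}{3} = \frac{\left(0 + 2\right) 16}{3} = \frac{2 \cdot 16}{3} = \frac{1}{3} \cdot 32 = \frac{32}{3} \approx 10.667$)
$\frac{1}{N + 110 \cdot 6 \left(-2\right)} = \frac{1}{\frac{32}{3} + 110 \cdot 6 \left(-2\right)} = \frac{1}{\frac{32}{3} + 110 \left(-12\right)} = \frac{1}{\frac{32}{3} - 1320} = \frac{1}{- \frac{3928}{3}} = - \frac{3}{3928}$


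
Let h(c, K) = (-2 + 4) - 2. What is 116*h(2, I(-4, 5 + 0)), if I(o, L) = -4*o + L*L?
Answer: 0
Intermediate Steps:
I(o, L) = L² - 4*o (I(o, L) = -4*o + L² = L² - 4*o)
h(c, K) = 0 (h(c, K) = 2 - 2 = 0)
116*h(2, I(-4, 5 + 0)) = 116*0 = 0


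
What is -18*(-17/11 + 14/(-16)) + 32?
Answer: 3325/44 ≈ 75.568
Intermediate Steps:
-18*(-17/11 + 14/(-16)) + 32 = -18*(-17*1/11 + 14*(-1/16)) + 32 = -18*(-17/11 - 7/8) + 32 = -18*(-213/88) + 32 = 1917/44 + 32 = 3325/44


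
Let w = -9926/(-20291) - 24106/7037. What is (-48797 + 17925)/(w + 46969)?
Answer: -4408143942824/6706179342639 ≈ -0.65733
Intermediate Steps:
w = -419285584/142787767 (w = -9926*(-1/20291) - 24106*1/7037 = 9926/20291 - 24106/7037 = -419285584/142787767 ≈ -2.9364)
(-48797 + 17925)/(w + 46969) = (-48797 + 17925)/(-419285584/142787767 + 46969) = -30872/6706179342639/142787767 = -30872*142787767/6706179342639 = -4408143942824/6706179342639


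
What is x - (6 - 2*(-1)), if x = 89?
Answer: 81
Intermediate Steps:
x - (6 - 2*(-1)) = 89 - (6 - 2*(-1)) = 89 - (6 + 2) = 89 - 1*8 = 89 - 8 = 81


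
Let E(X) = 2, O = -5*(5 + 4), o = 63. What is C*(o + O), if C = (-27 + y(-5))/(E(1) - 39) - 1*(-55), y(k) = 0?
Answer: 37116/37 ≈ 1003.1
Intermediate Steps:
O = -45 (O = -5*9 = -45)
C = 2062/37 (C = (-27 + 0)/(2 - 39) - 1*(-55) = -27/(-37) + 55 = -27*(-1/37) + 55 = 27/37 + 55 = 2062/37 ≈ 55.730)
C*(o + O) = 2062*(63 - 45)/37 = (2062/37)*18 = 37116/37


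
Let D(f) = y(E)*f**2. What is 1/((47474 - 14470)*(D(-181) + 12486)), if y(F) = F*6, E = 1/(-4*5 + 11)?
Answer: -3/926224256 ≈ -3.2390e-9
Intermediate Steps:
E = -1/9 (E = 1/(-20 + 11) = 1/(-9) = -1/9 ≈ -0.11111)
y(F) = 6*F
D(f) = -2*f**2/3 (D(f) = (6*(-1/9))*f**2 = -2*f**2/3)
1/((47474 - 14470)*(D(-181) + 12486)) = 1/((47474 - 14470)*(-2/3*(-181)**2 + 12486)) = 1/(33004*(-2/3*32761 + 12486)) = 1/(33004*(-65522/3 + 12486)) = 1/(33004*(-28064/3)) = 1/(-926224256/3) = -3/926224256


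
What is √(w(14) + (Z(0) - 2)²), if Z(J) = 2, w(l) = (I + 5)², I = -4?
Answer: 1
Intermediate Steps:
w(l) = 1 (w(l) = (-4 + 5)² = 1² = 1)
√(w(14) + (Z(0) - 2)²) = √(1 + (2 - 2)²) = √(1 + 0²) = √(1 + 0) = √1 = 1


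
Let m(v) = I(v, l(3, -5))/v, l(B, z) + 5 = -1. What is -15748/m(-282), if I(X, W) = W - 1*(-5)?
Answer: -4440936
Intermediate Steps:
l(B, z) = -6 (l(B, z) = -5 - 1 = -6)
I(X, W) = 5 + W (I(X, W) = W + 5 = 5 + W)
m(v) = -1/v (m(v) = (5 - 6)/v = -1/v)
-15748/m(-282) = -15748/((-1/(-282))) = -15748/((-1*(-1/282))) = -15748/1/282 = -15748*282 = -4440936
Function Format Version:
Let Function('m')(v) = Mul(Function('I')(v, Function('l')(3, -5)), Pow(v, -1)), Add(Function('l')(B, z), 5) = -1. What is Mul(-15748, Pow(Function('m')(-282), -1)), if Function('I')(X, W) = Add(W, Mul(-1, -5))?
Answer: -4440936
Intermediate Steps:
Function('l')(B, z) = -6 (Function('l')(B, z) = Add(-5, -1) = -6)
Function('I')(X, W) = Add(5, W) (Function('I')(X, W) = Add(W, 5) = Add(5, W))
Function('m')(v) = Mul(-1, Pow(v, -1)) (Function('m')(v) = Mul(Add(5, -6), Pow(v, -1)) = Mul(-1, Pow(v, -1)))
Mul(-15748, Pow(Function('m')(-282), -1)) = Mul(-15748, Pow(Mul(-1, Pow(-282, -1)), -1)) = Mul(-15748, Pow(Mul(-1, Rational(-1, 282)), -1)) = Mul(-15748, Pow(Rational(1, 282), -1)) = Mul(-15748, 282) = -4440936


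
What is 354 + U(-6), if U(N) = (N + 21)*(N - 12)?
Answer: 84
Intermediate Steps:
U(N) = (-12 + N)*(21 + N) (U(N) = (21 + N)*(-12 + N) = (-12 + N)*(21 + N))
354 + U(-6) = 354 + (-252 + (-6)² + 9*(-6)) = 354 + (-252 + 36 - 54) = 354 - 270 = 84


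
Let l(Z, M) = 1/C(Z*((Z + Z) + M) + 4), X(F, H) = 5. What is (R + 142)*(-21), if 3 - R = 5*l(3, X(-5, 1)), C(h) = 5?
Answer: -3024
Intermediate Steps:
l(Z, M) = ⅕ (l(Z, M) = 1/5 = ⅕)
R = 2 (R = 3 - 5/5 = 3 - 1*1 = 3 - 1 = 2)
(R + 142)*(-21) = (2 + 142)*(-21) = 144*(-21) = -3024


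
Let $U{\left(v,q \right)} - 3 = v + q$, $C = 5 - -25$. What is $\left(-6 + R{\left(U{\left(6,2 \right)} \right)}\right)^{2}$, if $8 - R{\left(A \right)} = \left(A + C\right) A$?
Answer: $201601$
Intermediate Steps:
$C = 30$ ($C = 5 + 25 = 30$)
$U{\left(v,q \right)} = 3 + q + v$ ($U{\left(v,q \right)} = 3 + \left(v + q\right) = 3 + \left(q + v\right) = 3 + q + v$)
$R{\left(A \right)} = 8 - A \left(30 + A\right)$ ($R{\left(A \right)} = 8 - \left(A + 30\right) A = 8 - \left(30 + A\right) A = 8 - A \left(30 + A\right)$)
$\left(-6 + R{\left(U{\left(6,2 \right)} \right)}\right)^{2} = \left(-6 - \left(-8 + \left(3 + 2 + 6\right)^{2} + 30 \left(3 + 2 + 6\right)\right)\right)^{2} = \left(-6 - 443\right)^{2} = \left(-449\right)^{2} = 201601$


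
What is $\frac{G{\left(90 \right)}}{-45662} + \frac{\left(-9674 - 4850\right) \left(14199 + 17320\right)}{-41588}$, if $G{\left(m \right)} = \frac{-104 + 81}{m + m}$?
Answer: $\frac{940645785608371}{85454606520} \approx 11008.0$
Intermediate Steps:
$G{\left(m \right)} = - \frac{23}{2 m}$
$\frac{G{\left(90 \right)}}{-45662} + \frac{\left(-9674 - 4850\right) \left(14199 + 17320\right)}{-41588} = \frac{\left(- \frac{23}{2}\right) \frac{1}{90}}{-45662} + \frac{\left(-9674 - 4850\right) \left(14199 + 17320\right)}{-41588} = \left(- \frac{23}{2}\right) \frac{1}{90} \left(- \frac{1}{45662}\right) + \left(-14524\right) 31519 \left(- \frac{1}{41588}\right) = \left(- \frac{23}{180}\right) \left(- \frac{1}{45662}\right) - - \frac{114445489}{10397} = \frac{23}{8219160} + \frac{114445489}{10397} = \frac{940645785608371}{85454606520}$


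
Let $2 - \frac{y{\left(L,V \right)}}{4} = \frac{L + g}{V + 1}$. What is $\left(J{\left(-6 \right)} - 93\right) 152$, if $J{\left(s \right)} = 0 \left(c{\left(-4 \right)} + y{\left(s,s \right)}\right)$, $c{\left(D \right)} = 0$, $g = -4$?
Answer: $-14136$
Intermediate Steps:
$y{\left(L,V \right)} = 8 - \frac{4 \left(-4 + L\right)}{1 + V}$ ($y{\left(L,V \right)} = 8 - 4 \frac{L - 4}{V + 1} = 8 - 4 \frac{-4 + L}{1 + V} = 8 - \frac{4 \left(-4 + L\right)}{1 + V}$)
$J{\left(s \right)} = 0$ ($J{\left(s \right)} = 0 \left(0 + \frac{4 \left(6 - s + 2 s\right)}{1 + s}\right) = 0 \left(0 + \frac{4 \left(6 + s\right)}{1 + s}\right) = 0 \frac{4 \left(6 + s\right)}{1 + s} = 0$)
$\left(J{\left(-6 \right)} - 93\right) 152 = \left(0 - 93\right) 152 = \left(-93\right) 152 = -14136$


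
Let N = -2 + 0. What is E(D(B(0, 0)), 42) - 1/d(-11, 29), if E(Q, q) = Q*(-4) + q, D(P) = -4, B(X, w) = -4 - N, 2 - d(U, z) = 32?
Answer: 1741/30 ≈ 58.033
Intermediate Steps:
N = -2
d(U, z) = -30 (d(U, z) = 2 - 1*32 = 2 - 32 = -30)
B(X, w) = -2 (B(X, w) = -4 - 1*(-2) = -4 + 2 = -2)
E(Q, q) = q - 4*Q (E(Q, q) = -4*Q + q = q - 4*Q)
E(D(B(0, 0)), 42) - 1/d(-11, 29) = (42 - 4*(-4)) - 1/(-30) = (42 + 16) - 1*(-1/30) = 58 + 1/30 = 1741/30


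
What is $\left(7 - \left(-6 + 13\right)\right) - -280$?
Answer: $280$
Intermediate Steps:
$\left(7 - \left(-6 + 13\right)\right) - -280 = \left(7 - 7\right) + 280 = 0 + 280 = 280$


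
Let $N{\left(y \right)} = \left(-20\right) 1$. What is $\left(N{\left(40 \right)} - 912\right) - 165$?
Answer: $-1097$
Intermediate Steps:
$N{\left(y \right)} = -20$
$\left(N{\left(40 \right)} - 912\right) - 165 = \left(-20 - 912\right) - 165 = -932 - 165 = -1097$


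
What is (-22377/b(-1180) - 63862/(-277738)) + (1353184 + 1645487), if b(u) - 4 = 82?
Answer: 35809225380967/11942734 ≈ 2.9984e+6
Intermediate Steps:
b(u) = 86 (b(u) = 4 + 82 = 86)
(-22377/b(-1180) - 63862/(-277738)) + (1353184 + 1645487) = (-22377/86 - 63862/(-277738)) + (1353184 + 1645487) = (-22377*1/86 - 63862*(-1/277738)) + 2998671 = (-22377/86 + 31931/138869) + 2998671 = -3104725547/11942734 + 2998671 = 35809225380967/11942734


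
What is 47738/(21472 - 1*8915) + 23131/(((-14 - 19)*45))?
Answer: -219565037/18647145 ≈ -11.775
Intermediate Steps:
47738/(21472 - 1*8915) + 23131/(((-14 - 19)*45)) = 47738/(21472 - 8915) + 23131/((-33*45)) = 47738/12557 + 23131/(-1485) = 47738*(1/12557) + 23131*(-1/1485) = 47738/12557 - 23131/1485 = -219565037/18647145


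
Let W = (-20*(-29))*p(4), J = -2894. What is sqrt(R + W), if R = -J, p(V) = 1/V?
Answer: sqrt(3039) ≈ 55.127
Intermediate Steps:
p(V) = 1/V
W = 145 (W = -20*(-29)/4 = 580*(1/4) = 145)
R = 2894 (R = -1*(-2894) = 2894)
sqrt(R + W) = sqrt(2894 + 145) = sqrt(3039)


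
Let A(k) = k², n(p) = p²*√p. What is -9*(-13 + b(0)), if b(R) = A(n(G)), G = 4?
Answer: -9099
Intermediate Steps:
n(p) = p^(5/2)
b(R) = 1024 (b(R) = (4^(5/2))² = 32² = 1024)
-9*(-13 + b(0)) = -9*(-13 + 1024) = -9*1011 = -9099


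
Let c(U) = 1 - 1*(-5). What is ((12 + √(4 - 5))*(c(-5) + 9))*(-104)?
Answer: -18720 - 1560*I ≈ -18720.0 - 1560.0*I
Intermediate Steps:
c(U) = 6 (c(U) = 1 + 5 = 6)
((12 + √(4 - 5))*(c(-5) + 9))*(-104) = ((12 + √(4 - 5))*(6 + 9))*(-104) = ((12 + √(-1))*15)*(-104) = ((12 + I)*15)*(-104) = (180 + 15*I)*(-104) = -18720 - 1560*I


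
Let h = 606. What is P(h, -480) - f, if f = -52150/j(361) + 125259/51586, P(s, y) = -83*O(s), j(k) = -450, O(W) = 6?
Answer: -286139981/464274 ≈ -616.32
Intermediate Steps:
P(s, y) = -498 (P(s, y) = -83*6 = -498)
f = 54931529/464274 (f = -52150/(-450) + 125259/51586 = -52150*(-1/450) + 125259*(1/51586) = 1043/9 + 125259/51586 = 54931529/464274 ≈ 118.32)
P(h, -480) - f = -498 - 1*54931529/464274 = -498 - 54931529/464274 = -286139981/464274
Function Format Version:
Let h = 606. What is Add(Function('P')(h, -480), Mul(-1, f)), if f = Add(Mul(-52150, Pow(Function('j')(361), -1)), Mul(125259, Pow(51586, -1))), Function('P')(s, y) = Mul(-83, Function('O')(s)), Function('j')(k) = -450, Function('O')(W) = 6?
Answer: Rational(-286139981, 464274) ≈ -616.32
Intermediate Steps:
Function('P')(s, y) = -498 (Function('P')(s, y) = Mul(-83, 6) = -498)
f = Rational(54931529, 464274) (f = Add(Mul(-52150, Pow(-450, -1)), Mul(125259, Pow(51586, -1))) = Add(Mul(-52150, Rational(-1, 450)), Mul(125259, Rational(1, 51586))) = Add(Rational(1043, 9), Rational(125259, 51586)) = Rational(54931529, 464274) ≈ 118.32)
Add(Function('P')(h, -480), Mul(-1, f)) = Add(-498, Mul(-1, Rational(54931529, 464274))) = Add(-498, Rational(-54931529, 464274)) = Rational(-286139981, 464274)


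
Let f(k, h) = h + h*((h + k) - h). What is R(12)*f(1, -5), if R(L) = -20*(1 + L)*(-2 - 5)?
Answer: -18200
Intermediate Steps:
R(L) = 140 + 140*L (R(L) = -20*(1 + L)*(-7) = -20*(-7 - 7*L) = 140 + 140*L)
f(k, h) = h + h*k
R(12)*f(1, -5) = (140 + 140*12)*(-5*(1 + 1)) = (140 + 1680)*(-5*2) = 1820*(-10) = -18200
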